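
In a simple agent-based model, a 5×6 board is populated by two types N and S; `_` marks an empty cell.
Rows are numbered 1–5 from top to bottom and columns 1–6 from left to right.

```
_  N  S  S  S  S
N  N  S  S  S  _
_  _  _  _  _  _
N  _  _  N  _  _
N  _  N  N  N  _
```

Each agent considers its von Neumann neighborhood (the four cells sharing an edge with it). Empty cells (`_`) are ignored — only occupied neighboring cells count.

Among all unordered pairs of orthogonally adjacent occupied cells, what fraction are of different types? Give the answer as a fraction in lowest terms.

Scan each occupied cell's neighbors to the right and below so each pair is counted once.
From row 1: 1 unlike of 8 pairs (running 1/8).
From row 2: 1 unlike of 4 pairs (running 2/12).
From row 4: 0 unlike of 2 pairs (running 2/14).
From row 5: 0 unlike of 2 pairs (running 2/16).
Total adjacent occupied pairs: 16; unlike-type pairs: 2.
2/16 reduces to 1/8.

1/8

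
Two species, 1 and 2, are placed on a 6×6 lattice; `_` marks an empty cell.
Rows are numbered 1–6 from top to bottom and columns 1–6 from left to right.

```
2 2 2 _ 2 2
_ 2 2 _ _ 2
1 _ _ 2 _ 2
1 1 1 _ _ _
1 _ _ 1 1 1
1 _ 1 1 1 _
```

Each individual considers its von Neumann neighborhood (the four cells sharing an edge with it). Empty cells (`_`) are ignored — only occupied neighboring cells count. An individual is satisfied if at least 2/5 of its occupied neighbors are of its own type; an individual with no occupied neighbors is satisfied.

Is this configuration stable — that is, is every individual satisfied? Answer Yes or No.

Yes

Row 1: (1,1)2 1/1 ok · (1,2)2 3/3 ok · (1,3)2 2/2 ok · (1,5)2 1/1 ok · (1,6)2 2/2 ok
Row 2: (2,2)2 2/2 ok · (2,3)2 2/2 ok · (2,6)2 2/2 ok
Row 3: (3,1)1 1/1 ok · (3,4)2 0/0 ok · (3,6)2 1/1 ok
Row 4: (4,1)1 3/3 ok · (4,2)1 2/2 ok · (4,3)1 1/1 ok
Row 5: (5,1)1 2/2 ok · (5,4)1 2/2 ok · (5,5)1 3/3 ok · (5,6)1 1/1 ok
Row 6: (6,1)1 1/1 ok · (6,3)1 1/1 ok · (6,4)1 3/3 ok · (6,5)1 2/2 ok
All meet the threshold, so the configuration is stable.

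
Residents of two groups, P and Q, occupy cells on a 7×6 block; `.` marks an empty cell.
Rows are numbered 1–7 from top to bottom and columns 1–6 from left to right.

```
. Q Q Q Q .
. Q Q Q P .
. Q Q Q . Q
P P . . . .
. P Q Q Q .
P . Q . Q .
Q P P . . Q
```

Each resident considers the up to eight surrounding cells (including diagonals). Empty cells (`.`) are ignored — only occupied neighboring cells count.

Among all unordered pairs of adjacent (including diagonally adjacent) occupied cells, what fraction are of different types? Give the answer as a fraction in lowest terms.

Scan each occupied cell's neighbors to the right and below (and the two forward diagonals) so each pair is counted once.
Row 1: Q(1,2)–Q(1,3)= Q(1,2)–Q(2,2)= Q(1,2)–Q(2,3)= Q(1,3)–Q(1,4)= Q(1,3)–Q(2,3)= Q(1,3)–Q(2,4)= Q(1,3)–Q(2,2)= Q(1,4)–Q(1,5)= Q(1,4)–Q(2,4)= Q(1,4)–P(2,5)≠ Q(1,4)–Q(2,3)= Q(1,5)–P(2,5)≠ Q(1,5)–Q(2,4)=  → 2/13 unlike.
Row 2: Q(2,2)–Q(2,3)= Q(2,2)–Q(3,2)= Q(2,2)–Q(3,3)= Q(2,3)–Q(2,4)= Q(2,3)–Q(3,3)= Q(2,3)–Q(3,4)= Q(2,3)–Q(3,2)= Q(2,4)–P(2,5)≠ Q(2,4)–Q(3,4)= Q(2,4)–Q(3,3)= P(2,5)–Q(3,6)≠ P(2,5)–Q(3,4)≠  → 3/12 unlike.
Row 3: Q(3,2)–Q(3,3)= Q(3,2)–P(4,2)≠ Q(3,2)–P(4,1)≠ Q(3,3)–Q(3,4)= Q(3,3)–P(4,2)≠  → 3/5 unlike.
Row 4: P(4,1)–P(4,2)= P(4,1)–P(5,2)= P(4,2)–P(5,2)= P(4,2)–Q(5,3)≠  → 1/4 unlike.
Row 5: P(5,2)–Q(5,3)≠ P(5,2)–Q(6,3)≠ P(5,2)–P(6,1)= Q(5,3)–Q(5,4)= Q(5,3)–Q(6,3)= Q(5,4)–Q(5,5)= Q(5,4)–Q(6,5)= Q(5,4)–Q(6,3)= Q(5,5)–Q(6,5)=  → 2/9 unlike.
Row 6: P(6,1)–Q(7,1)≠ P(6,1)–P(7,2)= Q(6,3)–P(7,3)≠ Q(6,3)–P(7,2)≠ Q(6,5)–Q(7,6)=  → 3/5 unlike.
Row 7: Q(7,1)–P(7,2)≠ P(7,2)–P(7,3)=  → 1/2 unlike.
Total adjacent occupied pairs: 50; unlike-type pairs: 15.
15/50 reduces to 3/10.

3/10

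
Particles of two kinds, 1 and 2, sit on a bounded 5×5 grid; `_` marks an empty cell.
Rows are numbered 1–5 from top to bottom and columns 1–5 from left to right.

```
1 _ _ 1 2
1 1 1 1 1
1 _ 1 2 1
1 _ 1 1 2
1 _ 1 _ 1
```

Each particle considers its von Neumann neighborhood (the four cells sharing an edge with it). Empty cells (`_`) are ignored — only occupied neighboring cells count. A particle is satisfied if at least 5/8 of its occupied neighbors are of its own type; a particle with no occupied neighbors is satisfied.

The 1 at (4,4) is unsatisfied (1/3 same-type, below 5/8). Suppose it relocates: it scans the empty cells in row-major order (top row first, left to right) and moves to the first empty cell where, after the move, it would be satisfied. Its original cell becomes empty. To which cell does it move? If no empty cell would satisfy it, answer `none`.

Vacating (4,4). Empty cells in order:
  (1,2): 2/2 same-type → satisfied — stop here.

(1,2)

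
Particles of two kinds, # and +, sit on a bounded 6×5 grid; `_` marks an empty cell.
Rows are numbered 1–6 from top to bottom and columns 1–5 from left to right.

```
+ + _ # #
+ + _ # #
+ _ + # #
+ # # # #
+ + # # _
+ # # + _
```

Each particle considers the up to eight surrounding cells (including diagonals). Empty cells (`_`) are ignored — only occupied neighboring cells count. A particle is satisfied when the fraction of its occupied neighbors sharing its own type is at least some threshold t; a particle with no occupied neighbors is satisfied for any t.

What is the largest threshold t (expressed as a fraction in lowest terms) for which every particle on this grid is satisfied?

0/1

(1,1)+ 3/3
(1,2)+ 3/3
(1,4)# 3/3
(1,5)# 3/3
(2,1)+ 4/4
(2,2)+ 5/5
(2,4)# 5/6
(2,5)# 5/5
(3,1)+ 3/4
(3,3)+ 1/6
(3,4)# 6/7
(3,5)# 5/5
(4,1)+ 3/4
(4,2)# 2/7
(4,3)# 5/7
(4,4)# 6/7
(4,5)# 4/4
(5,1)+ 3/5
(5,2)+ 3/8
(5,3)# 6/8
(5,4)# 5/6
(6,1)+ 2/3
(6,2)# 2/5
(6,3)# 3/5
(6,4)+ 0/3
The smallest same-type fraction is 0/3 at (6,4), which reduces to 0/1. Any threshold above that leaves this particle unsatisfied.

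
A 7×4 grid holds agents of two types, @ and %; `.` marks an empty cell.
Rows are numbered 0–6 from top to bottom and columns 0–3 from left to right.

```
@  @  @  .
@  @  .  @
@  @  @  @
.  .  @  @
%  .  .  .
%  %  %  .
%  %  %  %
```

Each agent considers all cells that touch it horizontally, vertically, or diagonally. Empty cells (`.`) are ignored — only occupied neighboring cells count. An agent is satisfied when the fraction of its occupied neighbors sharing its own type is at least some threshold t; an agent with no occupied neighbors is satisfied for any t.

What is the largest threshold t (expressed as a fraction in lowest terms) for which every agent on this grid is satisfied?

(0,0)@ 3/3
(0,1)@ 4/4
(0,2)@ 3/3
(1,0)@ 5/5
(1,1)@ 7/7
(1,3)@ 3/3
(2,0)@ 3/3
(2,1)@ 5/5
(2,2)@ 6/6
(2,3)@ 4/4
(3,2)@ 4/4
(3,3)@ 3/3
(4,0)% 2/2
(5,0)% 4/4
(5,1)% 6/6
(5,2)% 4/4
(6,0)% 3/3
(6,1)% 5/5
(6,2)% 4/4
(6,3)% 2/2
The smallest same-type fraction is 3/3 at (0,0), which reduces to 1/1. Any threshold above that leaves this agent unsatisfied.

1/1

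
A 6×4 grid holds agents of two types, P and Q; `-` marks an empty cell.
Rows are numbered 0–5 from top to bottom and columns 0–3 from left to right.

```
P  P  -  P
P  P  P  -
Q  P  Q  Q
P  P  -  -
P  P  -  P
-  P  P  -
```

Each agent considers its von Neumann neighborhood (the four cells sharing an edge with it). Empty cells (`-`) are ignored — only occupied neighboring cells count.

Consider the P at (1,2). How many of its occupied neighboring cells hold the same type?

Occupied neighbors of (1,2): (2,2)=Q, (1,1)=P.
Same type (P): 1 of 2.

1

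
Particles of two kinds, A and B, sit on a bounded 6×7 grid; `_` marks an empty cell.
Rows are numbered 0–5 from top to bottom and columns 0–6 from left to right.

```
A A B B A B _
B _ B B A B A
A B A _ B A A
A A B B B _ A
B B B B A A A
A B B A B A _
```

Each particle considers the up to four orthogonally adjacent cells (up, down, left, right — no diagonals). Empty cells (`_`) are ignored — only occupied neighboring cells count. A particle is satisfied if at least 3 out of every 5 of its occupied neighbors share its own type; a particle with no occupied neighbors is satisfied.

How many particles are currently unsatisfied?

Row 0: (0,0)A 1/2 not · (0,1)A 1/2 not · (0,2)B 2/3 satisfied · (0,3)B 2/3 satisfied · (0,4)A 1/3 not · (0,5)B 1/2 not
Row 1: (1,0)B 0/2 not · (1,2)B 2/3 satisfied · (1,3)B 2/3 satisfied · (1,4)A 1/4 not · (1,5)B 1/4 not · (1,6)A 1/2 not
Row 2: (2,0)A 1/3 not · (2,1)B 0/3 not · (2,2)A 0/3 not · (2,4)B 1/3 not · (2,5)A 1/3 not · (2,6)A 3/3 satisfied
Row 3: (3,0)A 2/3 satisfied · (3,1)A 1/4 not · (3,2)B 2/4 not · (3,3)B 3/3 satisfied · (3,4)B 2/3 satisfied · (3,6)A 2/2 satisfied
Row 4: (4,0)B 1/3 not · (4,1)B 3/4 satisfied · (4,2)B 4/4 satisfied · (4,3)B 2/4 not · (4,4)A 1/4 not · (4,5)A 3/3 satisfied · (4,6)A 2/2 satisfied
Row 5: (5,0)A 0/2 not · (5,1)B 2/3 satisfied · (5,2)B 2/3 satisfied · (5,3)A 0/3 not · (5,4)B 0/3 not · (5,5)A 1/2 not
Unsatisfied: (0,0), (0,1), (0,4), (0,5), (1,0), (1,4), (1,5), (1,6), (2,0), (2,1), (2,2), (2,4), (2,5), (3,1), (3,2), (4,0), (4,3), (4,4), (5,0), (5,3), (5,4), (5,5) — 22 in total.

22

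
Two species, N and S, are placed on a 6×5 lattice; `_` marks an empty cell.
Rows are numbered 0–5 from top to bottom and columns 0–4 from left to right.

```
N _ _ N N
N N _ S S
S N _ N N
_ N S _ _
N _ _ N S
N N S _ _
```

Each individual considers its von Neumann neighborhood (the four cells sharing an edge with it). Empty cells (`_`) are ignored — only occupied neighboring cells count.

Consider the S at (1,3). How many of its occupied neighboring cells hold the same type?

Occupied neighbors of (1,3): (0,3)=N, (2,3)=N, (1,4)=S.
Same type (S): 1 of 3.

1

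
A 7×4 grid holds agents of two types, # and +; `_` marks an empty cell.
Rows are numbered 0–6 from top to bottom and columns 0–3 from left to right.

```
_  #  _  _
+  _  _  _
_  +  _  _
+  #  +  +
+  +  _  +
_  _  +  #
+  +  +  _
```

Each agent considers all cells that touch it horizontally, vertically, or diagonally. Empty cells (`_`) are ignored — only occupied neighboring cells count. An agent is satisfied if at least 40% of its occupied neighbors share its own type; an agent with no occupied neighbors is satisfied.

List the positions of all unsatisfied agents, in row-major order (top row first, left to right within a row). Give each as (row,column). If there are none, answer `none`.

(0,1), (3,1), (5,3)

(0,1)# 0/1 unhappy
(1,0)+ 1/2 ok
(2,1)+ 3/4 ok
(3,0)+ 3/4 ok
(3,1)# 0/5 unhappy
(3,2)+ 4/5 ok
(3,3)+ 2/2 ok
(4,0)+ 2/3 ok
(4,1)+ 4/5 ok
(4,3)+ 3/4 ok
(5,2)+ 4/5 ok
(5,3)# 0/3 unhappy
(6,0)+ 1/1 ok
(6,1)+ 3/3 ok
(6,2)+ 2/3 ok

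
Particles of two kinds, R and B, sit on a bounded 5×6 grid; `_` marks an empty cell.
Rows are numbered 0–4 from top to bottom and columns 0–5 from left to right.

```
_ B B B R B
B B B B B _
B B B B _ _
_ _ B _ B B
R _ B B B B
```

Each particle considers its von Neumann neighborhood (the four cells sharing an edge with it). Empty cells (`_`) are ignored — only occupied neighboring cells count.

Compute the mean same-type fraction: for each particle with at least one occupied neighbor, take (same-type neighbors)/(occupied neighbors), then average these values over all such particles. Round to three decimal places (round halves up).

0.865

(0,1)B 2/2
(0,2)B 3/3
(0,3)B 2/3
(0,4)R 0/3
(0,5)B 0/1
(1,0)B 2/2
(1,1)B 4/4
(1,2)B 4/4
(1,3)B 4/4
(1,4)B 1/2
(2,0)B 2/2
(2,1)B 3/3
(2,2)B 4/4
(2,3)B 2/2
(3,2)B 2/2
(3,4)B 2/2
(3,5)B 2/2
(4,0)R — no occupied neighbors
(4,2)B 2/2
(4,3)B 2/2
(4,4)B 3/3
(4,5)B 2/2
Sum over 21 particles: 2/2 + 3/3 + 2/3 + 0/3 + 0/1 + 2/2 + 4/4 + 4/4 + 4/4 + 1/2 + 2/2 + 3/3 + 4/4 + 2/2 + 2/2 + 2/2 + 2/2 + 2/2 + 2/2 + 3/3 + 2/2 = 109/6; mean = 109/6 ÷ 21 = 109/126 = 0.865079… → 0.865.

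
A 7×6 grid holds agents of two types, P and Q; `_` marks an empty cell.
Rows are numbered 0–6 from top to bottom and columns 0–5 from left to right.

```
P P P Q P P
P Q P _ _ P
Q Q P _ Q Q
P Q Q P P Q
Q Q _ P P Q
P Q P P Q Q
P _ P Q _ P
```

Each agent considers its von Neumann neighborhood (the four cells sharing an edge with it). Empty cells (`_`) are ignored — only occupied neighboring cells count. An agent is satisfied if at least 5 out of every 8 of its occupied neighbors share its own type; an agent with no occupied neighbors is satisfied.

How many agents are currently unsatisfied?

20

(0,0)P 2/2 satisfied
(0,1)P 2/3 satisfied
(0,2)P 2/3 satisfied
(0,3)Q 0/2 not
(0,4)P 1/2 not
(0,5)P 2/2 satisfied
(1,0)P 1/3 not
(1,1)Q 1/4 not
(1,2)P 2/3 satisfied
(1,5)P 1/2 not
(2,0)Q 1/3 not
(2,1)Q 3/4 satisfied
(2,2)P 1/3 not
(2,4)Q 1/2 not
(2,5)Q 2/3 satisfied
(3,0)P 0/3 not
(3,1)Q 3/4 satisfied
(3,2)Q 1/3 not
(3,3)P 2/3 satisfied
(3,4)P 2/4 not
(3,5)Q 2/3 satisfied
(4,0)Q 1/3 not
(4,1)Q 3/3 satisfied
(4,3)P 3/3 satisfied
(4,4)P 2/4 not
(4,5)Q 2/3 satisfied
(5,0)P 1/3 not
(5,1)Q 1/3 not
(5,2)P 2/3 satisfied
(5,3)P 2/4 not
(5,4)Q 1/3 not
(5,5)Q 2/3 satisfied
(6,0)P 1/1 satisfied
(6,2)P 1/2 not
(6,3)Q 0/2 not
(6,5)P 0/1 not
Unsatisfied: (0,3), (0,4), (1,0), (1,1), (1,5), (2,0), (2,2), (2,4), (3,0), (3,2), (3,4), (4,0), (4,4), (5,0), (5,1), (5,3), (5,4), (6,2), (6,3), (6,5) — 20 in total.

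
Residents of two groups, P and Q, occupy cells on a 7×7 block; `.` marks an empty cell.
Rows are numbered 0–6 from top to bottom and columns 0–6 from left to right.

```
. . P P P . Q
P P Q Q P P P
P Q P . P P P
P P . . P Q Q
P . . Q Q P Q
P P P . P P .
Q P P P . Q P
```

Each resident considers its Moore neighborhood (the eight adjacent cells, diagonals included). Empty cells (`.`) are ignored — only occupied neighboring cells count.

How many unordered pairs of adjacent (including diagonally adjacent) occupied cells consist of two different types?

Scan each occupied cell's neighbors to the right and below (and the two forward diagonals) so each pair is counted once.
From row 0: 7 unlike of 13 pairs (running 7/13).
From row 1: 7 unlike of 22 pairs (running 14/35).
From row 2: 9 unlike of 16 pairs (running 23/51).
From row 3: 5 unlike of 13 pairs (running 28/64).
From row 4: 7 unlike of 12 pairs (running 35/76).
From row 5: 4 unlike of 15 pairs (running 39/91).
From row 6: 2 unlike of 4 pairs (running 41/95).
Total adjacent occupied pairs: 95; unlike-type pairs: 41.

41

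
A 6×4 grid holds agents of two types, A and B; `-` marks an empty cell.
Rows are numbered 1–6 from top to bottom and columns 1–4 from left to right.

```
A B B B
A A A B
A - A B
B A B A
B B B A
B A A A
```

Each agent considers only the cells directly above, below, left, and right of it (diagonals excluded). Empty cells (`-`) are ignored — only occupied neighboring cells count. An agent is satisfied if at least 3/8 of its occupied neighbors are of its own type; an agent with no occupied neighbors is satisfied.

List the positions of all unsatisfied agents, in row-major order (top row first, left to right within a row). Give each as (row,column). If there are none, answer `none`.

(1,1)A 1/2 ✓
(1,2)B 1/3 ✗
(1,3)B 2/3 ✓
(1,4)B 2/2 ✓
(2,1)A 3/3 ✓
(2,2)A 2/3 ✓
(2,3)A 2/4 ✓
(2,4)B 2/3 ✓
(3,1)A 1/2 ✓
(3,3)A 1/3 ✗
(3,4)B 1/3 ✗
(4,1)B 1/3 ✗
(4,2)A 0/3 ✗
(4,3)B 1/4 ✗
(4,4)A 1/3 ✗
(5,1)B 3/3 ✓
(5,2)B 2/4 ✓
(5,3)B 2/4 ✓
(5,4)A 2/3 ✓
(6,1)B 1/2 ✓
(6,2)A 1/3 ✗
(6,3)A 2/3 ✓
(6,4)A 2/2 ✓

(1,2), (3,3), (3,4), (4,1), (4,2), (4,3), (4,4), (6,2)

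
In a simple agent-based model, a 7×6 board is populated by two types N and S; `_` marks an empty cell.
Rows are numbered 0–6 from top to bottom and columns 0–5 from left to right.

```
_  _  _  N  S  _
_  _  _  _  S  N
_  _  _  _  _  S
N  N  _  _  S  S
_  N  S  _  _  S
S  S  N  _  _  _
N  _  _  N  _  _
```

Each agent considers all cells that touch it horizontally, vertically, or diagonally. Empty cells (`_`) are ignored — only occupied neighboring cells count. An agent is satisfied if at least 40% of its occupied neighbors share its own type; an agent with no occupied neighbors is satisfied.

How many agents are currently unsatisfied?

6

Row 0: (0,3)N 0/2 unhappy · (0,4)S 1/3 unhappy
Row 1: (1,4)S 2/4 ok · (1,5)N 0/3 unhappy
Row 2: (2,5)S 3/4 ok
Row 3: (3,0)N 2/2 ok · (3,1)N 2/3 ok · (3,4)S 3/3 ok · (3,5)S 3/3 ok
Row 4: (4,1)N 3/6 ok · (4,2)S 1/4 unhappy · (4,5)S 2/2 ok
Row 5: (5,0)S 1/3 unhappy · (5,1)S 2/5 ok · (5,2)N 2/4 ok
Row 6: (6,0)N 0/2 unhappy · (6,3)N 1/1 ok
Unsatisfied: (0,3), (0,4), (1,5), (4,2), (5,0), (6,0) — 6 in total.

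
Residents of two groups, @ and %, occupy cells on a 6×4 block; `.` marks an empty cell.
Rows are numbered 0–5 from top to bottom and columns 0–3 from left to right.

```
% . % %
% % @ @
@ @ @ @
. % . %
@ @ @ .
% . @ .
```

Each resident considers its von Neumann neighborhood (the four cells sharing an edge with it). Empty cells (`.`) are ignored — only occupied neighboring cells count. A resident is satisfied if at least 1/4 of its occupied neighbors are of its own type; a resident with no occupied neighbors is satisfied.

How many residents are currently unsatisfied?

3

(0,0)% 1/1 satisfied
(0,2)% 1/2 satisfied
(0,3)% 1/2 satisfied
(1,0)% 2/3 satisfied
(1,1)% 1/3 satisfied
(1,2)@ 2/4 satisfied
(1,3)@ 2/3 satisfied
(2,0)@ 1/2 satisfied
(2,1)@ 2/4 satisfied
(2,2)@ 3/3 satisfied
(2,3)@ 2/3 satisfied
(3,1)% 0/2 not
(3,3)% 0/1 not
(4,0)@ 1/2 satisfied
(4,1)@ 2/3 satisfied
(4,2)@ 2/2 satisfied
(5,0)% 0/1 not
(5,2)@ 1/1 satisfied
Unsatisfied: (3,1), (3,3), (5,0) — 3 in total.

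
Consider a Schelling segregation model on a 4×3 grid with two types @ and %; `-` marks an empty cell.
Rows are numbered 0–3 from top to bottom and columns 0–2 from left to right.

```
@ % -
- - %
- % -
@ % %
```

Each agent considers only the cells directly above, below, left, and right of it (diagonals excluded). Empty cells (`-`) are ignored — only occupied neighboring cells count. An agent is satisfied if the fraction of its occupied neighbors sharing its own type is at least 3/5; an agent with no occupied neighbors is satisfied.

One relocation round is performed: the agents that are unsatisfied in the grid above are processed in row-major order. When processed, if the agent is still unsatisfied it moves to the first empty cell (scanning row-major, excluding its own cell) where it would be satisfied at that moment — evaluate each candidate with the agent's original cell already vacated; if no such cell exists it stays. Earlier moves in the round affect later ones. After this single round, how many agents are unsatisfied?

1

Initially unsatisfied (in order): (0,0), (0,1), (3,0).
  (0,0) → (1,0).
  (0,1): now satisfied by earlier moves; stays.
  (3,0): no empty cell satisfies it; stays.
Resulting grid:
- % -
@ - %
- % -
@ % %
Unsatisfied now: (3,0).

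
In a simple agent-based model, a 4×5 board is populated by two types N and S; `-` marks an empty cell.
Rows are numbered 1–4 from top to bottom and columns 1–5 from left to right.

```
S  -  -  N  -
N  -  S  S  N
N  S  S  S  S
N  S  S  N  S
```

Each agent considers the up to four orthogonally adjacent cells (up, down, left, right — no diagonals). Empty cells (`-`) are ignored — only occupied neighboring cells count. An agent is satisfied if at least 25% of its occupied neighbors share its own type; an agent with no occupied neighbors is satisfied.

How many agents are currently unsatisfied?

(1,1)S 0/1 unhappy
(1,4)N 0/1 unhappy
(2,1)N 1/2 ok
(2,3)S 2/2 ok
(2,4)S 2/4 ok
(2,5)N 0/2 unhappy
(3,1)N 2/3 ok
(3,2)S 2/3 ok
(3,3)S 4/4 ok
(3,4)S 3/4 ok
(3,5)S 2/3 ok
(4,1)N 1/2 ok
(4,2)S 2/3 ok
(4,3)S 2/3 ok
(4,4)N 0/3 unhappy
(4,5)S 1/2 ok
Unsatisfied: (1,1), (1,4), (2,5), (4,4) — 4 in total.

4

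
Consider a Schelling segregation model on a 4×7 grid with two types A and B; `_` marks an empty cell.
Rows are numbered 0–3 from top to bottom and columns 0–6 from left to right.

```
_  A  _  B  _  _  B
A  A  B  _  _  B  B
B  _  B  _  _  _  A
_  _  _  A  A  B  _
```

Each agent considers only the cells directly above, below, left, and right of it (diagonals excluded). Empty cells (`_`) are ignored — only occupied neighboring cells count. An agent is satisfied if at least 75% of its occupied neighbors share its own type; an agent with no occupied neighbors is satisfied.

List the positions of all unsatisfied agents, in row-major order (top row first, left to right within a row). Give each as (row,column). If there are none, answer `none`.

(0,1)A 1/1 ✓
(0,3)B 0/0 ✓
(0,6)B 1/1 ✓
(1,0)A 1/2 ✗
(1,1)A 2/3 ✗
(1,2)B 1/2 ✗
(1,5)B 1/1 ✓
(1,6)B 2/3 ✗
(2,0)B 0/1 ✗
(2,2)B 1/1 ✓
(2,6)A 0/1 ✗
(3,3)A 1/1 ✓
(3,4)A 1/2 ✗
(3,5)B 0/1 ✗

(1,0), (1,1), (1,2), (1,6), (2,0), (2,6), (3,4), (3,5)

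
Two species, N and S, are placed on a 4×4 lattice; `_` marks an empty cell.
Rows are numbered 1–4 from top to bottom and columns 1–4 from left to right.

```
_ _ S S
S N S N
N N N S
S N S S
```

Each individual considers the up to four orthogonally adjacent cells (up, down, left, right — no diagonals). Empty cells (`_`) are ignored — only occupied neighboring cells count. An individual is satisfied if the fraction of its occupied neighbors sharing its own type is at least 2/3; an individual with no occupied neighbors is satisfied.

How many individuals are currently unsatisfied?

Row 1: (1,3)S 2/2 ok · (1,4)S 1/2 unhappy
Row 2: (2,1)S 0/2 unhappy · (2,2)N 1/3 unhappy · (2,3)S 1/4 unhappy · (2,4)N 0/3 unhappy
Row 3: (3,1)N 1/3 unhappy · (3,2)N 4/4 ok · (3,3)N 1/4 unhappy · (3,4)S 1/3 unhappy
Row 4: (4,1)S 0/2 unhappy · (4,2)N 1/3 unhappy · (4,3)S 1/3 unhappy · (4,4)S 2/2 ok
Unsatisfied: (1,4), (2,1), (2,2), (2,3), (2,4), (3,1), (3,3), (3,4), (4,1), (4,2), (4,3) — 11 in total.

11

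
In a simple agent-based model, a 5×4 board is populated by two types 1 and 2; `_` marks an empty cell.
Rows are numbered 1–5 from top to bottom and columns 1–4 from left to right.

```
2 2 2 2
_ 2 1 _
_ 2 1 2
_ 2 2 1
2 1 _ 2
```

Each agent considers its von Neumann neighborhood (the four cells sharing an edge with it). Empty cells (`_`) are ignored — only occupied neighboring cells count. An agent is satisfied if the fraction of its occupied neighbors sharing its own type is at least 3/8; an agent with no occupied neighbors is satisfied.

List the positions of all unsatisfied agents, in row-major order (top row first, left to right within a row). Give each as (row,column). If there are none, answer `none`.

(1,1)2 1/1 satisfied
(1,2)2 3/3 satisfied
(1,3)2 2/3 satisfied
(1,4)2 1/1 satisfied
(2,2)2 2/3 satisfied
(2,3)1 1/3 not
(3,2)2 2/3 satisfied
(3,3)1 1/4 not
(3,4)2 0/2 not
(4,2)2 2/3 satisfied
(4,3)2 1/3 not
(4,4)1 0/3 not
(5,1)2 0/1 not
(5,2)1 0/2 not
(5,4)2 0/1 not

(2,3), (3,3), (3,4), (4,3), (4,4), (5,1), (5,2), (5,4)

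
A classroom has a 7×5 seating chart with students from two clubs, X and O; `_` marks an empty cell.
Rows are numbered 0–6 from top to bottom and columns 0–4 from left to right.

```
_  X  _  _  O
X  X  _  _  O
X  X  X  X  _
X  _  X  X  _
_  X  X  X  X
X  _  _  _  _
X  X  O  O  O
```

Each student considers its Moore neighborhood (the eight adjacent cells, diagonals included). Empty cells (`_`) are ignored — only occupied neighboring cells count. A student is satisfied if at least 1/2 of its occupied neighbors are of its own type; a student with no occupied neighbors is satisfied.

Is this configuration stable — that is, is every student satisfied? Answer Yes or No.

Yes

Row 0: (0,1)X 2/2 ok · (0,4)O 1/1 ok
Row 1: (1,0)X 4/4 ok · (1,1)X 5/5 ok · (1,4)O 1/2 ok
Row 2: (2,0)X 4/4 ok · (2,1)X 6/6 ok · (2,2)X 5/5 ok · (2,3)X 3/4 ok
Row 3: (3,0)X 3/3 ok · (3,2)X 7/7 ok · (3,3)X 6/6 ok
Row 4: (4,1)X 4/4 ok · (4,2)X 4/4 ok · (4,3)X 4/4 ok · (4,4)X 2/2 ok
Row 5: (5,0)X 3/3 ok
Row 6: (6,0)X 2/2 ok · (6,1)X 2/3 ok · (6,2)O 1/2 ok · (6,3)O 2/2 ok · (6,4)O 1/1 ok
All meet the threshold, so the configuration is stable.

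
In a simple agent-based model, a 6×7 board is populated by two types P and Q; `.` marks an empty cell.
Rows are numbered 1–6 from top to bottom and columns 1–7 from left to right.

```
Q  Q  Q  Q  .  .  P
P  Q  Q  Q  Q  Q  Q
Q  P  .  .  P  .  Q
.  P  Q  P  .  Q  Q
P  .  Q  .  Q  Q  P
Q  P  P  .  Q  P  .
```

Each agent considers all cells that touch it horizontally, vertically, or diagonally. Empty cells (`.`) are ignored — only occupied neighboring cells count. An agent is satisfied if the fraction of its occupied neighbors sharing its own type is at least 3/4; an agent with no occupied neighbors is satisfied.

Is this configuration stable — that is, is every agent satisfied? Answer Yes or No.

No

(1,1)Q 2/3 unhappy
(1,2)Q 4/5 ok
(1,3)Q 5/5 ok
(1,4)Q 4/4 ok
(1,7)P 0/2 unhappy
(2,1)P 1/5 unhappy
(2,2)Q 5/7 unhappy
(2,3)Q 5/6 ok
(2,4)Q 4/5 ok
(2,5)Q 3/4 ok
(2,6)Q 3/5 unhappy
(2,7)Q 2/3 unhappy
(3,1)Q 1/4 unhappy
(3,2)P 2/6 unhappy
(3,5)P 1/5 unhappy
(3,7)Q 4/4 ok
(4,2)P 2/5 unhappy
(4,3)Q 1/4 unhappy
(4,4)P 1/4 unhappy
(4,6)Q 4/6 unhappy
(4,7)Q 3/4 ok
(5,1)P 2/3 unhappy
(5,3)Q 1/5 unhappy
(5,5)Q 3/5 unhappy
(5,6)Q 4/6 unhappy
(5,7)P 1/4 unhappy
(6,1)Q 0/2 unhappy
(6,2)P 2/4 unhappy
(6,3)P 1/2 unhappy
(6,5)Q 2/3 unhappy
(6,6)P 1/4 unhappy
For instance (1,1) has only 2/3 same-type neighbors, below 3/4.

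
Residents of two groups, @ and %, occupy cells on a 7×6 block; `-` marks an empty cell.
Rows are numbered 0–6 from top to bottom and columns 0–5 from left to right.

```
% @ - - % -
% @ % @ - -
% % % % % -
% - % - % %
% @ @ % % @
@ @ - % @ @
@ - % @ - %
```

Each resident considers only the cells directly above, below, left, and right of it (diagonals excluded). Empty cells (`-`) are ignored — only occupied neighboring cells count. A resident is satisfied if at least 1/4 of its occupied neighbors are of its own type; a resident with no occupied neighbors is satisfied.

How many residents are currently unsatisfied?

4

Row 0: (0,0)% 1/2 satisfied · (0,1)@ 1/2 satisfied · (0,4)% 0/0 satisfied
Row 1: (1,0)% 2/3 satisfied · (1,1)@ 1/4 satisfied · (1,2)% 1/3 satisfied · (1,3)@ 0/2 not
Row 2: (2,0)% 3/3 satisfied · (2,1)% 2/3 satisfied · (2,2)% 4/4 satisfied · (2,3)% 2/3 satisfied · (2,4)% 2/2 satisfied
Row 3: (3,0)% 2/2 satisfied · (3,2)% 1/2 satisfied · (3,4)% 3/3 satisfied · (3,5)% 1/2 satisfied
Row 4: (4,0)% 1/3 satisfied · (4,1)@ 2/3 satisfied · (4,2)@ 1/3 satisfied · (4,3)% 2/3 satisfied · (4,4)% 2/4 satisfied · (4,5)@ 1/3 satisfied
Row 5: (5,0)@ 2/3 satisfied · (5,1)@ 2/2 satisfied · (5,3)% 1/3 satisfied · (5,4)@ 1/3 satisfied · (5,5)@ 2/3 satisfied
Row 6: (6,0)@ 1/1 satisfied · (6,2)% 0/1 not · (6,3)@ 0/2 not · (6,5)% 0/1 not
Unsatisfied: (1,3), (6,2), (6,3), (6,5) — 4 in total.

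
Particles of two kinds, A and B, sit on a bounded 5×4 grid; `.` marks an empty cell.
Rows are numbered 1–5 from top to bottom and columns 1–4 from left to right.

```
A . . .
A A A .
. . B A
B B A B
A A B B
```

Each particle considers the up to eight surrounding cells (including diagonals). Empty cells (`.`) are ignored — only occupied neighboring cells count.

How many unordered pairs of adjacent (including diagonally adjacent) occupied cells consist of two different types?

Scan each occupied cell's neighbors to the right and below (and the two forward diagonals) so each pair is counted once.
Row 1: A(1,1)–A(2,1)= A(1,1)–A(2,2)=  → 0/2 unlike.
Row 2: A(2,1)–A(2,2)= A(2,2)–A(2,3)= A(2,2)–B(3,3)≠ A(2,3)–B(3,3)≠ A(2,3)–A(3,4)=  → 2/5 unlike.
Row 3: B(3,3)–A(3,4)≠ B(3,3)–A(4,3)≠ B(3,3)–B(4,4)= B(3,3)–B(4,2)= A(3,4)–B(4,4)≠ A(3,4)–A(4,3)=  → 3/6 unlike.
Row 4: B(4,1)–B(4,2)= B(4,1)–A(5,1)≠ B(4,1)–A(5,2)≠ B(4,2)–A(4,3)≠ B(4,2)–A(5,2)≠ B(4,2)–B(5,3)= B(4,2)–A(5,1)≠ A(4,3)–B(4,4)≠ A(4,3)–B(5,3)≠ A(4,3)–B(5,4)≠ A(4,3)–A(5,2)= B(4,4)–B(5,4)= B(4,4)–B(5,3)=  → 8/13 unlike.
Row 5: A(5,1)–A(5,2)= A(5,2)–B(5,3)≠ B(5,3)–B(5,4)=  → 1/3 unlike.
Total adjacent occupied pairs: 29; unlike-type pairs: 14.

14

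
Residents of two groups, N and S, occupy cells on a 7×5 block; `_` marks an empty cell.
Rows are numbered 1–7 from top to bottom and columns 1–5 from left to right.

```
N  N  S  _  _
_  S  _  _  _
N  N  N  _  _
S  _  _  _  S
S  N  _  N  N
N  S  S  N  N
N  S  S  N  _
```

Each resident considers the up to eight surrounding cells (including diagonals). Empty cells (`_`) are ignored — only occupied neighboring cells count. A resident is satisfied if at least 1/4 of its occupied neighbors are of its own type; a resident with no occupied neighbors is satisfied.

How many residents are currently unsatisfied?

3

Row 1: (1,1)N 1/2 satisfied · (1,2)N 1/3 satisfied · (1,3)S 1/2 satisfied
Row 2: (2,2)S 1/6 not
Row 3: (3,1)N 1/3 satisfied · (3,2)N 2/4 satisfied · (3,3)N 1/2 satisfied
Row 4: (4,1)S 1/4 satisfied · (4,5)S 0/2 not
Row 5: (5,1)S 2/4 satisfied · (5,2)N 1/5 not · (5,4)N 3/5 satisfied · (5,5)N 3/4 satisfied
Row 6: (6,1)N 2/5 satisfied · (6,2)S 4/7 satisfied · (6,3)S 3/7 satisfied · (6,4)N 4/6 satisfied · (6,5)N 4/4 satisfied
Row 7: (7,1)N 1/3 satisfied · (7,2)S 3/5 satisfied · (7,3)S 3/5 satisfied · (7,4)N 2/4 satisfied
Unsatisfied: (2,2), (4,5), (5,2) — 3 in total.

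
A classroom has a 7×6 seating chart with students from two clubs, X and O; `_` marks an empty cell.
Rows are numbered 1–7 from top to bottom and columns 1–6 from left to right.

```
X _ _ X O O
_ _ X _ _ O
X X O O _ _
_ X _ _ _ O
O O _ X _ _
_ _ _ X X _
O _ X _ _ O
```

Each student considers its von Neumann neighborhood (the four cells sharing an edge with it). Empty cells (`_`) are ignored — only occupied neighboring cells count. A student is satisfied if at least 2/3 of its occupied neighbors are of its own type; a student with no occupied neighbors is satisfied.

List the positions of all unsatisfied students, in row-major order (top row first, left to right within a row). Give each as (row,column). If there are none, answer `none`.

(1,4), (1,5), (2,3), (3,3), (4,2), (5,2)

(1,1)X 0/0 ok
(1,4)X 0/1 unhappy
(1,5)O 1/2 unhappy
(1,6)O 2/2 ok
(2,3)X 0/1 unhappy
(2,6)O 1/1 ok
(3,1)X 1/1 ok
(3,2)X 2/3 ok
(3,3)O 1/3 unhappy
(3,4)O 1/1 ok
(4,2)X 1/2 unhappy
(4,6)O 0/0 ok
(5,1)O 1/1 ok
(5,2)O 1/2 unhappy
(5,4)X 1/1 ok
(6,4)X 2/2 ok
(6,5)X 1/1 ok
(7,1)O 0/0 ok
(7,3)X 0/0 ok
(7,6)O 0/0 ok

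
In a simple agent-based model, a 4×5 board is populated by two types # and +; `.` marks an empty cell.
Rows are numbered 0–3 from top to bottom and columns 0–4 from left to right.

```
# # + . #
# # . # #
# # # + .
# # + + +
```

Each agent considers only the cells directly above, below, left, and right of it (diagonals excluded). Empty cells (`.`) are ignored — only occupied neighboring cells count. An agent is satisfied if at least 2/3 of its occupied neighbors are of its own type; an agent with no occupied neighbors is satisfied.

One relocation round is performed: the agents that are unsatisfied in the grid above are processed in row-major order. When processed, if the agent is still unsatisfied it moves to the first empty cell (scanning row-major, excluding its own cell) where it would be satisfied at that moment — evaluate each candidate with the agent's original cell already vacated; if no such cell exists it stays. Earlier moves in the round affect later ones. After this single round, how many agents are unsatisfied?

Initially unsatisfied (in order): (0,2), (1,3), (2,2), (2,3), (3,2).
  (0,2) → (2,4).
  (1,3) → (0,2).
  (2,2) → (0,3).
  (2,3): now satisfied by earlier moves; stays.
  (3,2): no empty cell satisfies it; stays.
Resulting grid:
# # # # #
# # . . #
# # . + +
# # + + +
Unsatisfied now: (1,4), (3,2).

2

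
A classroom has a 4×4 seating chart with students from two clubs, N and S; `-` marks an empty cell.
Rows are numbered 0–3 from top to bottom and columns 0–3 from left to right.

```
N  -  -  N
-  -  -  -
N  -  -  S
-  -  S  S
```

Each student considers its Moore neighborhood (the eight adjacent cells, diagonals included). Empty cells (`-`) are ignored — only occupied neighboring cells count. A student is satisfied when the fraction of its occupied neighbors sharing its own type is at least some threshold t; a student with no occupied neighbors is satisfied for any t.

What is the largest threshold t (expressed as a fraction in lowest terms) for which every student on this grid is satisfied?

Row 0: (0,0)N — no occupied neighbors · (0,3)N — no occupied neighbors
Row 2: (2,0)N — no occupied neighbors · (2,3)S 2/2
Row 3: (3,2)S 2/2 · (3,3)S 2/2
The smallest same-type fraction is 2/2 at (2,3), which reduces to 1/1. Any threshold above that leaves this student unsatisfied.

1/1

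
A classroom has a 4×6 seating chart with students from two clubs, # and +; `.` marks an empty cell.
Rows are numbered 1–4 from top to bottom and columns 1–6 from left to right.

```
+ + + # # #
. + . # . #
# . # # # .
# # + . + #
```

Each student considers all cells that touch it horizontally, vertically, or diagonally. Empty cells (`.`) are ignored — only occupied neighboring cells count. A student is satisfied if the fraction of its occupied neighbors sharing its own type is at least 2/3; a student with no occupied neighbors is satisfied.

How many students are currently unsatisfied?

7

(1,1)+ 2/2 satisfied
(1,2)+ 3/3 satisfied
(1,3)+ 2/4 not
(1,4)# 2/3 satisfied
(1,5)# 4/4 satisfied
(1,6)# 2/2 satisfied
(2,2)+ 3/5 not
(2,4)# 5/6 satisfied
(2,6)# 3/3 satisfied
(3,1)# 2/3 satisfied
(3,3)# 3/5 not
(3,4)# 3/5 not
(3,5)# 4/5 satisfied
(4,1)# 2/2 satisfied
(4,2)# 3/4 satisfied
(4,3)+ 0/3 not
(4,5)+ 0/3 not
(4,6)# 1/2 not
Unsatisfied: (1,3), (2,2), (3,3), (3,4), (4,3), (4,5), (4,6) — 7 in total.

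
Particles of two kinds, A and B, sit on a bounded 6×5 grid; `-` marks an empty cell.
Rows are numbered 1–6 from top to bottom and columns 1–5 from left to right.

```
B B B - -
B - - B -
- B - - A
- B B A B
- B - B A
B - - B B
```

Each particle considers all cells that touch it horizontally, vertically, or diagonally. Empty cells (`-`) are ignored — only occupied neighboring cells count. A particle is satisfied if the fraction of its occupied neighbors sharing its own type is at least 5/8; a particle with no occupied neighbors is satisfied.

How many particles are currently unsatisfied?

5

(1,1)B 2/2 ✓
(1,2)B 3/3 ✓
(1,3)B 2/2 ✓
(2,1)B 3/3 ✓
(2,4)B 1/2 ✗
(3,2)B 3/3 ✓
(3,5)A 1/3 ✗
(4,2)B 3/3 ✓
(4,3)B 4/5 ✓
(4,4)A 2/5 ✗
(4,5)B 1/4 ✗
(5,2)B 3/3 ✓
(5,4)B 4/6 ✓
(5,5)A 1/5 ✗
(6,1)B 1/1 ✓
(6,4)B 2/3 ✓
(6,5)B 2/3 ✓
Unsatisfied: (2,4), (3,5), (4,4), (4,5), (5,5) — 5 in total.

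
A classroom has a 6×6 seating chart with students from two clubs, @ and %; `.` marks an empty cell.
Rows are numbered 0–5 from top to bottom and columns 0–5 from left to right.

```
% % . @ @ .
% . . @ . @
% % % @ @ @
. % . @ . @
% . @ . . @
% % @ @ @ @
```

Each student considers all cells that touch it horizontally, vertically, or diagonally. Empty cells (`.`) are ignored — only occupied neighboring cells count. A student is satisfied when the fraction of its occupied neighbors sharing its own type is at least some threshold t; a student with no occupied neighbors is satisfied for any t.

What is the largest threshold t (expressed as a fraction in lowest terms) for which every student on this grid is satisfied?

2/5

(0,0)% 2/2
(0,1)% 2/2
(0,3)@ 2/2
(0,4)@ 3/3
(1,0)% 4/4
(1,3)@ 4/5
(1,5)@ 3/3
(2,0)% 3/3
(2,1)% 4/4
(2,2)% 2/5
(2,3)@ 3/4
(2,4)@ 6/6
(2,5)@ 3/3
(3,1)% 4/5
(3,3)@ 3/4
(3,5)@ 3/3
(4,0)% 3/3
(4,2)@ 3/5
(4,5)@ 3/3
(5,0)% 2/2
(5,1)% 2/4
(5,2)@ 2/3
(5,3)@ 3/3
(5,4)@ 3/3
(5,5)@ 2/2
The smallest same-type fraction is 2/5 at (2,2), which reduces to 2/5. Any threshold above that leaves this student unsatisfied.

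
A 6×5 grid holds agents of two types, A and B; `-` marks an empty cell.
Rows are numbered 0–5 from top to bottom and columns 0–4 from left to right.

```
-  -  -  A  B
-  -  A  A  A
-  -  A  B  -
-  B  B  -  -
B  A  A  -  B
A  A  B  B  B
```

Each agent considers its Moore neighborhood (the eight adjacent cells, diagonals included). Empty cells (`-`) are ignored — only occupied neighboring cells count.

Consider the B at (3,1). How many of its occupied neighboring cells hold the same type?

2

Occupied neighbors of (3,1): (2,2)=A, (3,2)=B, (4,0)=B, (4,1)=A, (4,2)=A.
Same type (B): 2 of 5.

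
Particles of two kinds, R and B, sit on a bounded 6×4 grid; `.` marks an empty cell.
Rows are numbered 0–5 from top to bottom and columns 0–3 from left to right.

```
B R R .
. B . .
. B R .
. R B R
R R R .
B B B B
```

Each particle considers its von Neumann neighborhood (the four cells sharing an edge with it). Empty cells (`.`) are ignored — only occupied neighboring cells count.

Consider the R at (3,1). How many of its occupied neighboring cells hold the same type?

1

Occupied neighbors of (3,1): (2,1)=B, (4,1)=R, (3,2)=B.
Same type (R): 1 of 3.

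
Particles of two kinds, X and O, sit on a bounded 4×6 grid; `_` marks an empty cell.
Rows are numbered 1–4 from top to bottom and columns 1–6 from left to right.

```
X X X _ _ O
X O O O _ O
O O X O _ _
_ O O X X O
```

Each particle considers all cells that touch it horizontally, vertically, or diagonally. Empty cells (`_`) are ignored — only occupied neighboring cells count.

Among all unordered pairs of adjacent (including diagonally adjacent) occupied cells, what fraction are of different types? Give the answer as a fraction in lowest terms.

1/2

Scan each occupied cell's neighbors to the right and below (and the two forward diagonals) so each pair is counted once.
From row 1: 6 unlike of 11 pairs (running 6/11).
From row 2: 6 unlike of 13 pairs (running 12/24).
From row 3: 6 unlike of 12 pairs (running 18/36).
From row 4: 2 unlike of 4 pairs (running 20/40).
Total adjacent occupied pairs: 40; unlike-type pairs: 20.
20/40 reduces to 1/2.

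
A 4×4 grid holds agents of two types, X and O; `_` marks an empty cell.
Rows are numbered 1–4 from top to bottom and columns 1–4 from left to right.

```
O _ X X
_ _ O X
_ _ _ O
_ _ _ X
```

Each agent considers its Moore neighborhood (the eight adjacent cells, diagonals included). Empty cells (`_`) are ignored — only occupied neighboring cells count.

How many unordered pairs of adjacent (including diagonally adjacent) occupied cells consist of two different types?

5

Scan each occupied cell's neighbors to the right and below (and the two forward diagonals) so each pair is counted once.
From row 1: 2 unlike of 5 pairs (running 2/5).
From row 2: 2 unlike of 3 pairs (running 4/8).
From row 3: 1 unlike of 1 pairs (running 5/9).
Total adjacent occupied pairs: 9; unlike-type pairs: 5.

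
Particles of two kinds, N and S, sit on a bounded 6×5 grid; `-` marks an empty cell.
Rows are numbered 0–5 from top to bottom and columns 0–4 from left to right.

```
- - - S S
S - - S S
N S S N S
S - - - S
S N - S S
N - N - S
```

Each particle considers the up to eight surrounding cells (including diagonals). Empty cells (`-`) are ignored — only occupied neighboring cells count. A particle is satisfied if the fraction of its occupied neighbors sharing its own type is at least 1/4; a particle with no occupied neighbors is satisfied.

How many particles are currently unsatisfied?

Row 0: (0,3)S 3/3 satisfied · (0,4)S 3/3 satisfied
Row 1: (1,0)S 1/2 satisfied · (1,3)S 5/6 satisfied · (1,4)S 4/5 satisfied
Row 2: (2,0)N 0/3 not · (2,1)S 3/4 satisfied · (2,2)S 2/3 satisfied · (2,3)N 0/5 not · (2,4)S 3/4 satisfied
Row 3: (3,0)S 2/4 satisfied · (3,4)S 3/4 satisfied
Row 4: (4,0)S 1/3 satisfied · (4,1)N 2/4 satisfied · (4,3)S 3/4 satisfied · (4,4)S 3/3 satisfied
Row 5: (5,0)N 1/2 satisfied · (5,2)N 1/2 satisfied · (5,4)S 2/2 satisfied
Unsatisfied: (2,0), (2,3) — 2 in total.

2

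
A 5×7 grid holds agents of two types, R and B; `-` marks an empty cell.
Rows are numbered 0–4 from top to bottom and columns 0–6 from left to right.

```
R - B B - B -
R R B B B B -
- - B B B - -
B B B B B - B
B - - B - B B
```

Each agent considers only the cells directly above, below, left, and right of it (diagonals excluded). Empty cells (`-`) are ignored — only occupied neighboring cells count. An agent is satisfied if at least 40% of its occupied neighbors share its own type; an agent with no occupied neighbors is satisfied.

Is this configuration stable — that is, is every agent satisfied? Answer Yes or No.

(0,0)R 1/1 ok
(0,2)B 2/2 ok
(0,3)B 2/2 ok
(0,5)B 1/1 ok
(1,0)R 2/2 ok
(1,1)R 1/2 ok
(1,2)B 3/4 ok
(1,3)B 4/4 ok
(1,4)B 3/3 ok
(1,5)B 2/2 ok
(2,2)B 3/3 ok
(2,3)B 4/4 ok
(2,4)B 3/3 ok
(3,0)B 2/2 ok
(3,1)B 2/2 ok
(3,2)B 3/3 ok
(3,3)B 4/4 ok
(3,4)B 2/2 ok
(3,6)B 1/1 ok
(4,0)B 1/1 ok
(4,3)B 1/1 ok
(4,5)B 1/1 ok
(4,6)B 2/2 ok
All meet the threshold, so the configuration is stable.

Yes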